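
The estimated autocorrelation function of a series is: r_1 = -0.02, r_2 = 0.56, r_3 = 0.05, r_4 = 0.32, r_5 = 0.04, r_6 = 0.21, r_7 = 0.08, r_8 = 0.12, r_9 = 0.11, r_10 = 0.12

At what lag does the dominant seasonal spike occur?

The largest autocorrelation is r_2 = 0.56, with weaker echoes at lags 4 (0.32) and 6 (0.21); the remaining lags stay at or below 0.12.
The dominant spike at lag 2 indicates a seasonal period of 2.

2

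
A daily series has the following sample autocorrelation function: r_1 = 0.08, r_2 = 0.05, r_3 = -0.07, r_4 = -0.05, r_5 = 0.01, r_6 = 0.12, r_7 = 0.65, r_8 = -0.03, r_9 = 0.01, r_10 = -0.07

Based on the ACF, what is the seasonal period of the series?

The largest autocorrelation is r_7 = 0.65; the remaining lags stay at or below 0.12.
The dominant spike at lag 7 indicates a seasonal period of 7.

7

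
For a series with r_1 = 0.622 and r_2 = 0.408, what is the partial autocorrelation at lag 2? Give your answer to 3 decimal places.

0.034

φ_{22} = (r_2 − r_1²) / (1 − r_1²)
r_1² = (0.622)² = 0.386884
Numerator = 0.408 − 0.3869 = 0.0211; denominator = 1 − 0.3869 = 0.6131
φ_{22} = 0.0211 / 0.6131 = 0.034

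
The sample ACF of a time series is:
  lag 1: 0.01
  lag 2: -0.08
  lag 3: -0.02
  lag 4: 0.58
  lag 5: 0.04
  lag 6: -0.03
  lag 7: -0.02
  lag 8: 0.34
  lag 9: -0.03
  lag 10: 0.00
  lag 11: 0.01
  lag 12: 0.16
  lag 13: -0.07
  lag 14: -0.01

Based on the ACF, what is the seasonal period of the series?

The largest autocorrelation is r_4 = 0.58, with weaker echoes at lags 8 (0.34) and 12 (0.16); the remaining lags stay at or below 0.04.
The dominant spike at lag 4 indicates a seasonal period of 4.

4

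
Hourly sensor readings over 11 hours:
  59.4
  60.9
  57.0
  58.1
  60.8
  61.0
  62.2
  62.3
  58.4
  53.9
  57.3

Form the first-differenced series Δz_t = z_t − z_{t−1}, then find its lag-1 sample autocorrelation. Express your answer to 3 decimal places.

-0.080

First differences Δz: 1.5, -3.9, 1.1, 2.7, 0.2, 1.2, 0.1, -3.9, -4.5, 3.4
Mean of differences = -0.2100
Numerator Σ(Δz_t−Δz̄)(Δz_{t+1}−Δz̄) = -5.9241
Denominator Σ(Δz_t−Δz̄)² = 74.0290
r_1(Δz) = -5.9241 / 74.0290 = -0.080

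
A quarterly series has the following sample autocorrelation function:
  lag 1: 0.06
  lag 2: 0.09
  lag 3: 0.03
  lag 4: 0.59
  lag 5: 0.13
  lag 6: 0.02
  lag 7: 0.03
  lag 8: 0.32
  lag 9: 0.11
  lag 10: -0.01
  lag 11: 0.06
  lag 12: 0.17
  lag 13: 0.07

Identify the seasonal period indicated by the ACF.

The largest autocorrelation is r_4 = 0.59, with weaker echoes at lags 8 (0.32) and 12 (0.17); the remaining lags stay at or below 0.13.
The dominant spike at lag 4 indicates a seasonal period of 4.

4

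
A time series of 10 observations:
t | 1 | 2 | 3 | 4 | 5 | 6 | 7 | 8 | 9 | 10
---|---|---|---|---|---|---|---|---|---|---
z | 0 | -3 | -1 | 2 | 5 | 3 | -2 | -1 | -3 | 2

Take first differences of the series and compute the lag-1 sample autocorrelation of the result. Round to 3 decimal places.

First differences Δz: -3, 2, 3, 3, -2, -5, 1, -2, 5
Mean of differences = 0.2222
Numerator Σ(Δz_t−Δz̄)(Δz_{t+1}−Δz̄) = -4.0494
Denominator Σ(Δz_t−Δz̄)² = 89.5556
r_1(Δz) = -4.0494 / 89.5556 = -0.045

-0.045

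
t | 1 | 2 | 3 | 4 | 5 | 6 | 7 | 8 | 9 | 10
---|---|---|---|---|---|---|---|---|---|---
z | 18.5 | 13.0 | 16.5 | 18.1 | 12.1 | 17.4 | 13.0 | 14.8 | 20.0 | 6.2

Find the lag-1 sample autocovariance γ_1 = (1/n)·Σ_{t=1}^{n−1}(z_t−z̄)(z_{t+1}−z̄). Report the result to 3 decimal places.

Mean z̄ = (18.5 + 13.0 + 16.5 + 18.1 + 12.1 + 17.4 + 13.0 + 14.8 + 20.0 + 6.2)/10 = 14.9600
Σ_{t=1}^{9}(z_t−z̄)(z_{t+1}−z̄) = -70.5056
γ_1 = -70.5056 / 10 = -7.051

-7.051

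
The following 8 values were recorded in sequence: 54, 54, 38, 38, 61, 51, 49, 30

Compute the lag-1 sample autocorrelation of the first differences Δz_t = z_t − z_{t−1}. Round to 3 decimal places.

First differences Δz: 0, -16, 0, 23, -10, -2, -19
Mean of differences = -3.4286
Numerator Σ(Δz_t−Δz̄)(Δz_{t+1}−Δz̄) = -200.8980
Denominator Σ(Δz_t−Δz̄)² = 1167.7143
r_1(Δz) = -200.8980 / 1167.7143 = -0.172

-0.172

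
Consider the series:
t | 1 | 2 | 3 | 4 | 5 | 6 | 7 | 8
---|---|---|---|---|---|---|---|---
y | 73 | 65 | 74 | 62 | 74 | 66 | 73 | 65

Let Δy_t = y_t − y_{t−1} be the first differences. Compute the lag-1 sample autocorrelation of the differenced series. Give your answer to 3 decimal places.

-0.872

First differences Δy: -8, 9, -12, 12, -8, 7, -8
Mean of differences = -1.1429
Numerator Σ(Δy_t−Δȳ)(Δy_{t+1}−Δȳ) = -524.1633
Denominator Σ(Δy_t−Δȳ)² = 600.8571
r_1(Δy) = -524.1633 / 600.8571 = -0.872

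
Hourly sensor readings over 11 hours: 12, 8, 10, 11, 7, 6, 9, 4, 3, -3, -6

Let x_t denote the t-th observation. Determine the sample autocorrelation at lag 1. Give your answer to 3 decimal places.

Mean x̄ = (12 + 8 + 10 + 11 + 7 + 6 + 9 + 4 + 3 − 3 − 6)/11 = 5.5455
Numerator Σ_{t=1}^{10}(x_t−x̄)(x_{t+1}−x̄) = 180.2479
Denominator Σ(x_t−x̄)² = 326.7273
r_1 = 180.2479 / 326.7273 = 0.552

0.552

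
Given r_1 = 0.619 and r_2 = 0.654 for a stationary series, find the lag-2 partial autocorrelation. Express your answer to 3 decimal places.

0.439

φ_{22} = (r_2 − r_1²) / (1 − r_1²)
r_1² = (0.619)² = 0.383161
Numerator = 0.654 − 0.3832 = 0.2708; denominator = 1 − 0.3832 = 0.6168
φ_{22} = 0.2708 / 0.6168 = 0.439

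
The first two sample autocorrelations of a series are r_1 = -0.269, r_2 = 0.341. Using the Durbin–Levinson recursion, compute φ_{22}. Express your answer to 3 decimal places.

φ_{22} = (r_2 − r_1²) / (1 − r_1²)
r_1² = (-0.269)² = 0.072361
Numerator = 0.341 − 0.0724 = 0.2686; denominator = 1 − 0.0724 = 0.9276
φ_{22} = 0.2686 / 0.9276 = 0.290

0.290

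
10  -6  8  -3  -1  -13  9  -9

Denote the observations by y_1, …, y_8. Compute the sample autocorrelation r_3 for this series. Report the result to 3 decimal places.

Mean ȳ = (10 − 6 + 8 − 3 − 1 − 13 + 9 − 9)/8 = -0.6250
Numerator Σ_{t=1}^{5}(y_t−ȳ)(y_{t+3}−ȳ) = -149.6719
Denominator Σ(y_t−ȳ)² = 537.8750
r_3 = -149.6719 / 537.8750 = -0.278

-0.278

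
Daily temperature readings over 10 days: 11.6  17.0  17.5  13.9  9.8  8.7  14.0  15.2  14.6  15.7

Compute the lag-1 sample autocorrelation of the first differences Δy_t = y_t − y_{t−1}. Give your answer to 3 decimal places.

0.225

First differences Δy: 5.4, 0.5, -3.6, -4.1, -1.1, 5.3, 1.2, -0.6, 1.1
Mean of differences = 0.4556
Numerator Σ(Δy_t−Δȳ)(Δy_{t+1}−Δȳ) = 20.2058
Denominator Σ(Δy_t−Δȳ)² = 89.6222
r_1(Δy) = 20.2058 / 89.6222 = 0.225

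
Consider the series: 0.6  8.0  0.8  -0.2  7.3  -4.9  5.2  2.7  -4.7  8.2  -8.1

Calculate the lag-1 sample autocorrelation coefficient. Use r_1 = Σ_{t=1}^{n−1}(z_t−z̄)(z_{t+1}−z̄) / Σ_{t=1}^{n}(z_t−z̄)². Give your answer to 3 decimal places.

Mean z̄ = (0.6 + 8.0 + 0.8 − 0.2 + 7.3 − 4.9 + 5.2 + 2.7 − 4.7 + 8.2 − 8.1)/11 = 1.3545
Numerator Σ_{t=1}^{10}(z_t−z̄)(z_{t+1}−z̄) = -187.4566
Denominator Σ(z_t−z̄)² = 311.4273
r_1 = -187.4566 / 311.4273 = -0.602

-0.602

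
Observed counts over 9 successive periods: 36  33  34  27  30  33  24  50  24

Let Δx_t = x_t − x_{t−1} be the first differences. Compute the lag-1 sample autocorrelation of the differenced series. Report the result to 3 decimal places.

-0.627

First differences Δx: -3, 1, -7, 3, 3, -9, 26, -26
Mean of differences = -1.5000
Numerator Σ(Δx_t−Δx̄)(Δx_{t+1}−Δx̄) = -935.7500
Denominator Σ(Δx_t−Δx̄)² = 1492.0000
r_1(Δx) = -935.7500 / 1492.0000 = -0.627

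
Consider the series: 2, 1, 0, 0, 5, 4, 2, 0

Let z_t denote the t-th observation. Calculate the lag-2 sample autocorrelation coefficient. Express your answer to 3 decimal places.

-0.466

Mean z̄ = (2 + 1 + 0 + 0 + 5 + 4 + 2 + 0)/8 = 1.7500
Numerator Σ_{t=1}^{6}(z_t−z̄)(z_{t+2}−z̄) = -11.8750
Denominator Σ(z_t−z̄)² = 25.5000
r_2 = -11.8750 / 25.5000 = -0.466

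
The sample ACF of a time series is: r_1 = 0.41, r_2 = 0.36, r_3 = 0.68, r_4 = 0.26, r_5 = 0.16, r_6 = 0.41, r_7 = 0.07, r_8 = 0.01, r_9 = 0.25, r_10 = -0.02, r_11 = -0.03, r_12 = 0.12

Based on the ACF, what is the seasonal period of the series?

The largest autocorrelation is r_3 = 0.68; the remaining lags stay at or below 0.41. The elevated value at lag 1 (0.41), dropping to 0.36 at lag 2, reflects decaying short-term dependence rather than seasonality.
The dominant spike at lag 3 indicates a seasonal period of 3.

3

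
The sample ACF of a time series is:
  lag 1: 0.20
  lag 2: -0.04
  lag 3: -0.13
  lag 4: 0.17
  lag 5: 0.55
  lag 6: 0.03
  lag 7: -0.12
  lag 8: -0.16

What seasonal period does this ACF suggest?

5

The largest autocorrelation is r_5 = 0.55; the remaining lags stay at or below 0.20.
The dominant spike at lag 5 indicates a seasonal period of 5.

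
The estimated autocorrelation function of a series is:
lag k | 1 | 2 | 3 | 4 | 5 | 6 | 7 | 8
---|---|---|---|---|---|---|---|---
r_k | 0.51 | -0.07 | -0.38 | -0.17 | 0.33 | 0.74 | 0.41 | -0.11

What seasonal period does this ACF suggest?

6

The largest autocorrelation is r_6 = 0.74; the remaining lags stay at or below 0.51.
The dominant spike at lag 6 indicates a seasonal period of 6.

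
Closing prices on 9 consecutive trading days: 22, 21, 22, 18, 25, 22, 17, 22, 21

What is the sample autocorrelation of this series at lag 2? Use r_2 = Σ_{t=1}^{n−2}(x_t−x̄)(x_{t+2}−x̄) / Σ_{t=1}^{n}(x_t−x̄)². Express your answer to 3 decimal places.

-0.288

Mean x̄ = (22 + 21 + 22 + 18 + 25 + 22 + 17 + 22 + 21)/9 = 21.1111
Σ(x_t−x̄)(x_{t+2}−x̄) = (0.7901) + (0.3457) + (3.4568) + (-2.7654) + (-15.9877) + (0.7901) + (0.4568) = -12.9136
Denominator Σ(x_t−x̄)² = 44.8889
r_2 = -12.9136 / 44.8889 = -0.288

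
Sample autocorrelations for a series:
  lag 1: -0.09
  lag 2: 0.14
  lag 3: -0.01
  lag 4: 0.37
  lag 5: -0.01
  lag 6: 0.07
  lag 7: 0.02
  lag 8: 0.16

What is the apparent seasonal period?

4

The largest autocorrelation is r_4 = 0.37, with a weaker echo at lag 8 (0.16); the remaining lags stay at or below 0.14.
The dominant spike at lag 4 indicates a seasonal period of 4.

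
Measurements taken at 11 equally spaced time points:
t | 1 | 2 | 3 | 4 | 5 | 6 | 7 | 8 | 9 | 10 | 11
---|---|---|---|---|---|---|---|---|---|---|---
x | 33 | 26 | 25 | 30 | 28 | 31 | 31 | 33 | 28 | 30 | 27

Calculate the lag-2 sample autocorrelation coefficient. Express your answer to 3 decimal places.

Mean x̄ = (33 + 26 + 25 + 30 + 28 + 31 + 31 + 33 + 28 + 30 + 27)/11 = 29.2727
Numerator Σ_{t=1}^{9}(x_t−x̄)(x_{t+2}−x̄) = -3.9669
Denominator Σ(x_t−x̄)² = 72.1818
r_2 = -3.9669 / 72.1818 = -0.055

-0.055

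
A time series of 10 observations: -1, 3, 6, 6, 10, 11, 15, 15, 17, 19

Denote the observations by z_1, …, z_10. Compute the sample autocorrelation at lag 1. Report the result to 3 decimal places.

Mean z̄ = (-1 + 3 + 6 + 6 + 10 + 11 + 15 + 15 + 17 + 19)/10 = 10.1000
Numerator Σ_{t=1}^{9}(z_t−z̄)(z_{t+1}−z̄) = 248.6900
Denominator Σ(z_t−z̄)² = 382.9000
r_1 = 248.6900 / 382.9000 = 0.649

0.649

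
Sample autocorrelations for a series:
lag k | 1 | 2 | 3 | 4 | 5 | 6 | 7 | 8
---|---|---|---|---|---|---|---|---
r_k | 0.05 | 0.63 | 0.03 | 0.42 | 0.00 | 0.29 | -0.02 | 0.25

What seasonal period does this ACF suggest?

2

The largest autocorrelation is r_2 = 0.63, with weaker echoes at lags 4 (0.42), 6 (0.29) and 8 (0.25); the remaining lags stay at or below 0.05.
The dominant spike at lag 2 indicates a seasonal period of 2.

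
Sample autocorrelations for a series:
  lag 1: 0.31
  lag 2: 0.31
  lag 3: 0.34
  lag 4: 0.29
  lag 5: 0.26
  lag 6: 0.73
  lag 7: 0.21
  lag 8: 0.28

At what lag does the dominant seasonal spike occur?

6

The largest autocorrelation is r_6 = 0.73; the remaining lags stay at or below 0.34.
The dominant spike at lag 6 indicates a seasonal period of 6.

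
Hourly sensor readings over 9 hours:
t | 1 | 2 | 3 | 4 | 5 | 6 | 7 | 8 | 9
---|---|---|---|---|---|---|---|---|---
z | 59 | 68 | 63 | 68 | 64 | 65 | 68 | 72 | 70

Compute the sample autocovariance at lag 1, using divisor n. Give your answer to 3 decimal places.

0.432

Mean z̄ = (59 + 68 + 63 + 68 + 64 + 65 + 68 + 72 + 70)/9 = 66.3333
Σ_{t=1}^{8}(z_t−z̄)(z_{t+1}−z̄) = 3.8889
γ_1 = 3.8889 / 9 = 0.432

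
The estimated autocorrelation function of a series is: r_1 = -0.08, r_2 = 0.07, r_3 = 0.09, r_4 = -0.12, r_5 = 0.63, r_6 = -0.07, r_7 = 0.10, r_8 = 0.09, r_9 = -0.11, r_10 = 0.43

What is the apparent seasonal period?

The largest autocorrelation is r_5 = 0.63, with a weaker echo at lag 10 (0.43); the remaining lags stay at or below 0.10.
The dominant spike at lag 5 indicates a seasonal period of 5.

5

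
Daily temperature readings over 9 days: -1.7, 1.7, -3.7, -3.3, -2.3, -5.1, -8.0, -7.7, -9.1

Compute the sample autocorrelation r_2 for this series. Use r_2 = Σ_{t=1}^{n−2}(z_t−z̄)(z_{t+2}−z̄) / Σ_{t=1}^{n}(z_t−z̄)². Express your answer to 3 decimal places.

Mean z̄ = (-1.7 + 1.7 − 3.7 − 3.3 − 2.3 − 5.1 − 8.0 − 7.7 − 9.1)/9 = -4.3556
Σ(z_t−z̄)(z_{t+2}−z̄) = (1.7409) + (6.3920) + (1.3475) + (-0.7858) + (-7.4914) + (2.4898) + (17.2909) = 20.9838
Denominator Σ(z_t−z̄)² = 97.0222
r_2 = 20.9838 / 97.0222 = 0.216

0.216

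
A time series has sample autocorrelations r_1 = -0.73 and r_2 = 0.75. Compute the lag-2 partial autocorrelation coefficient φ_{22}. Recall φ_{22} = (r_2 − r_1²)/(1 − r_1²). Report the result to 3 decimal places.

0.465

φ_{22} = (r_2 − r_1²) / (1 − r_1²)
r_1² = (-0.73)² = 0.5329
Numerator = 0.75 − 0.5329 = 0.2171; denominator = 1 − 0.5329 = 0.4671
φ_{22} = 0.2171 / 0.4671 = 0.465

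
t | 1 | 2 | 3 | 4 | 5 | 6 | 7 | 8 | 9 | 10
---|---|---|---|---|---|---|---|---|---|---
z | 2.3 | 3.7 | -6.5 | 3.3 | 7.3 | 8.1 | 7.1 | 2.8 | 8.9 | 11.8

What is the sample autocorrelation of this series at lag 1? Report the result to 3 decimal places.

Mean z̄ = (2.3 + 3.7 − 6.5 + 3.3 + 7.3 + 8.1 + 7.1 + 2.8 + 8.9 + 11.8)/10 = 4.8800
Numerator Σ_{t=1}^{9}(z_t−z̄)(z_{t+1}−z̄) = 60.4096
Denominator Σ(z_t−z̄)² = 229.5760
r_1 = 60.4096 / 229.5760 = 0.263

0.263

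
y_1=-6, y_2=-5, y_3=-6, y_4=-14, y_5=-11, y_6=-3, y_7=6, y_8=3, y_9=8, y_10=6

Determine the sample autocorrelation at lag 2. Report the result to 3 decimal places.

0.270

Mean ȳ = (-6 − 5 − 6 − 14 − 11 − 3 + 6 + 3 + 8 + 6)/10 = -2.2000
Numerator Σ_{t=1}^{8}(y_t−ȳ)(y_{t+2}−ȳ) = 140.3200
Denominator Σ(y_t−ȳ)² = 519.6000
r_2 = 140.3200 / 519.6000 = 0.270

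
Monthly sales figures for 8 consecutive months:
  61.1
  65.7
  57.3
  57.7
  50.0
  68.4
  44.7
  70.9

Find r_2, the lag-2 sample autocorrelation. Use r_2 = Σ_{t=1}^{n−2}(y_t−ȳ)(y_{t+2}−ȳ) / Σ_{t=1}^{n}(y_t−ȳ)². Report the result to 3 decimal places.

0.409

Mean ȳ = (61.1 + 65.7 + 57.3 + 57.7 + 50.0 + 68.4 + 44.7 + 70.9)/8 = 59.4750
Σ(y_t−ȳ)(y_{t+2}−ȳ) = (-3.5344) + (-11.0494) + (20.6081) + (-15.8419) + (139.9931) + (101.9681) = 232.1438
Denominator Σ(y_t−ȳ)² = 567.5350
r_2 = 232.1438 / 567.5350 = 0.409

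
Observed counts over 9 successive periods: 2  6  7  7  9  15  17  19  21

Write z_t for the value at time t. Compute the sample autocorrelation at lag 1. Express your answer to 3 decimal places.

0.650

Mean z̄ = (2 + 6 + 7 + 7 + 9 + 15 + 17 + 19 + 21)/9 = 11.4444
Numerator Σ_{t=1}^{8}(z_t−z̄)(z_{t+1}−z̄) = 231.4691
Denominator Σ(z_t−z̄)² = 356.2222
r_1 = 231.4691 / 356.2222 = 0.650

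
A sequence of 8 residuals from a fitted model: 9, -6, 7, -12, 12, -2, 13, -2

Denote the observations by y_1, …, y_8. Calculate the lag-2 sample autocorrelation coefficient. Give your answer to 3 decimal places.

Mean ȳ = (9 − 6 + 7 − 12 + 12 − 2 + 13 − 2)/8 = 2.3750
Deviations from mean: 6.6250, -8.3750, 4.6250, -14.3750, 9.6250, -4.3750, 10.6250, -4.3750
Numerator Σ_{t=1}^{6}(y_t−ȳ)(y_{t+2}−ȳ) = 379.8438
Denominator Σ(y_t−ȳ)² = 585.8750
r_2 = 379.8438 / 585.8750 = 0.648

0.648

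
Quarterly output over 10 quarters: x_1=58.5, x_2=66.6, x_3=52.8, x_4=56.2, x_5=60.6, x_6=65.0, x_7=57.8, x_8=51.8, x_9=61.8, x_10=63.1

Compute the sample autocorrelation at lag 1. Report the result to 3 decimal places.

Mean x̄ = (58.5 + 66.6 + 52.8 + 56.2 + 60.6 + 65.0 + 57.8 + 51.8 + 61.8 + 63.1)/10 = 59.4200
Numerator Σ_{t=1}^{9}(x_t−x̄)(x_{t+1}−x̄) = -36.1084
Denominator Σ(x_t−x̄)² = 219.0160
r_1 = -36.1084 / 219.0160 = -0.165

-0.165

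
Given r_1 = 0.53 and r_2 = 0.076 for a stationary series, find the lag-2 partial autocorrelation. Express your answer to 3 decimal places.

φ_{22} = (r_2 − r_1²) / (1 − r_1²)
r_1² = (0.53)² = 0.2809
Numerator = 0.076 − 0.2809 = -0.2049; denominator = 1 − 0.2809 = 0.7191
φ_{22} = -0.2049 / 0.7191 = -0.285

-0.285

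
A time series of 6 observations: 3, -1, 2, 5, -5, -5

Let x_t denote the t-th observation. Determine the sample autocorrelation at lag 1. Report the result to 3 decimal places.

Mean x̄ = (3 − 1 + 2 + 5 − 5 − 5)/6 = -0.1667
Deviations from mean: 3.1667, -0.8333, 2.1667, 5.1667, -4.8333, -4.8333
Σ(x_t−x̄)(x_{t+1}−x̄) = (-2.6389) + (-1.8056) + (11.1944) + (-24.9722) + (23.3611) = 5.1389
Denominator Σ(x_t−x̄)² = 88.8333
r_1 = 5.1389 / 88.8333 = 0.058

0.058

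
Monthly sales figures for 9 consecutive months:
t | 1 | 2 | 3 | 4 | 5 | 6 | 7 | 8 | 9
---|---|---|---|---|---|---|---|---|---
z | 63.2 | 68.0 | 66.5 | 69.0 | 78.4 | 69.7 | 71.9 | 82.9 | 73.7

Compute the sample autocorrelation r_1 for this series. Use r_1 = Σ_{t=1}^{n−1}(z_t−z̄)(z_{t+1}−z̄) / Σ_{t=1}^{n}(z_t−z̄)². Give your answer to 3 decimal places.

Mean z̄ = (63.2 + 68.0 + 66.5 + 69.0 + 78.4 + 69.7 + 71.9 + 82.9 + 73.7)/9 = 71.4778
Numerator Σ_{t=1}^{8}(z_t−z̄)(z_{t+1}−z̄) = 58.4306
Denominator Σ(z_t−z̄)² = 298.1956
r_1 = 58.4306 / 298.1956 = 0.196

0.196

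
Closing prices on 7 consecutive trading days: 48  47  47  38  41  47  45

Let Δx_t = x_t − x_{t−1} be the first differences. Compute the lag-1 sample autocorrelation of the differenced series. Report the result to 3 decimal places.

First differences Δx: -1, 0, -9, 3, 6, -2
Mean of differences = -0.5000
Numerator Σ(Δx_t−Δx̄)(Δx_{t+1}−Δx̄) = -21.2500
Denominator Σ(Δx_t−Δx̄)² = 129.5000
r_1(Δx) = -21.2500 / 129.5000 = -0.164

-0.164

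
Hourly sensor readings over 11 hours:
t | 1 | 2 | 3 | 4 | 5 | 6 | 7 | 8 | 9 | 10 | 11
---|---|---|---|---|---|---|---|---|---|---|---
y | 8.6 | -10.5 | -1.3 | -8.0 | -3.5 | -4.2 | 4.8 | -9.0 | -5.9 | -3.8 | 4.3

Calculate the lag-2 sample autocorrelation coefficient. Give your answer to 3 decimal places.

Mean ȳ = (8.6 − 10.5 − 1.3 − 8.0 − 3.5 − 4.2 + 4.8 − 9.0 − 5.9 − 3.8 + 4.3)/11 = -2.5909
Numerator Σ_{t=1}^{9}(y_t−ȳ)(y_{t+2}−ȳ) = 28.8407
Denominator Σ(y_t−ȳ)² = 377.7291
r_2 = 28.8407 / 377.7291 = 0.076

0.076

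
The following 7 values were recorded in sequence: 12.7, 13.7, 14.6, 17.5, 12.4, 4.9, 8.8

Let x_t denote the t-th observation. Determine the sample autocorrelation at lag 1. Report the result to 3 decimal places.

0.412

Mean x̄ = (12.7 + 13.7 + 14.6 + 17.5 + 12.4 + 4.9 + 8.8)/7 = 12.0857
Deviations from mean: 0.6143, 1.6143, 2.5143, 5.4143, 0.3143, -7.1857, -3.2857
Numerator Σ_{t=1}^{6}(x_t−x̄)(x_{t+1}−x̄) = 41.7169
Denominator Σ(x_t−x̄)² = 101.1486
r_1 = 41.7169 / 101.1486 = 0.412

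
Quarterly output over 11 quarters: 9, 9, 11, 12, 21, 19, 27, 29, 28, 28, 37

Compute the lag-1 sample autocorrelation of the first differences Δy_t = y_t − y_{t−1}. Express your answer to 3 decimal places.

First differences Δy: 0, 2, 1, 9, -2, 8, 2, -1, 0, 9
Mean of differences = 2.8000
Numerator Σ(Δy_t−Δȳ)(Δy_{t+1}−Δȳ) = -70.0400
Denominator Σ(Δy_t−Δȳ)² = 161.6000
r_1(Δy) = -70.0400 / 161.6000 = -0.433

-0.433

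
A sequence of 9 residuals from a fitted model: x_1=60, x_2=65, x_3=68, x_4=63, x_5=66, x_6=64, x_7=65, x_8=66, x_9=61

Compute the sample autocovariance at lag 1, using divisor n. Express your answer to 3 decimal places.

-1.339

Mean x̄ = (60 + 65 + 68 + 63 + 66 + 64 + 65 + 66 + 61)/9 = 64.2222
Σ_{t=1}^{8}(x_t−x̄)(x_{t+1}−x̄) = -12.0494
γ_1 = -12.0494 / 9 = -1.339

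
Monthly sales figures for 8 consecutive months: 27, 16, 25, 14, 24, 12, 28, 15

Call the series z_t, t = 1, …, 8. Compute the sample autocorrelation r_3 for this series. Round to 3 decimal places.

Mean z̄ = (27 + 16 + 25 + 14 + 24 + 12 + 28 + 15)/8 = 20.1250
Deviations from mean: 6.8750, -4.1250, 4.8750, -6.1250, 3.8750, -8.1250, 7.8750, -5.1250
Numerator Σ_{t=1}^{5}(z_t−z̄)(z_{t+3}−z̄) = -165.7969
Denominator Σ(z_t−z̄)² = 294.8750
r_3 = -165.7969 / 294.8750 = -0.562

-0.562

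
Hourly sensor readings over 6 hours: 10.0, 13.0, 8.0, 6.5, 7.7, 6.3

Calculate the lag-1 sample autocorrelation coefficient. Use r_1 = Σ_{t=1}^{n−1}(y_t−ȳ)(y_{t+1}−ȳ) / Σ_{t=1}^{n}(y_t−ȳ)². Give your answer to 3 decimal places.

Mean ȳ = (10.0 + 13.0 + 8.0 + 6.5 + 7.7 + 6.3)/6 = 8.5833
Deviations from mean: 1.4167, 4.4167, -0.5833, -2.0833, -0.8833, -2.2833
Σ(y_t−ȳ)(y_{t+1}−ȳ) = (6.2569) + (-2.5764) + (1.2153) + (1.8403) + (2.0169) = 8.7531
Denominator Σ(y_t−ȳ)² = 32.1883
r_1 = 8.7531 / 32.1883 = 0.272

0.272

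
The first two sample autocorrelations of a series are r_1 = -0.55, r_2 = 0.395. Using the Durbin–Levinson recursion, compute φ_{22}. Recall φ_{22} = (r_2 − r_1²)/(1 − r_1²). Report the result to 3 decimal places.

0.133

φ_{22} = (r_2 − r_1²) / (1 − r_1²)
r_1² = (-0.55)² = 0.3025
Numerator = 0.395 − 0.3025 = 0.0925; denominator = 1 − 0.3025 = 0.6975
φ_{22} = 0.0925 / 0.6975 = 0.133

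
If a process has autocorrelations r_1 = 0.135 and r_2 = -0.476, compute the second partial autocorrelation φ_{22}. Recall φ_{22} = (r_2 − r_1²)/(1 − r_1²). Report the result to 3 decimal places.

-0.503

φ_{22} = (r_2 − r_1²) / (1 − r_1²)
r_1² = (0.135)² = 0.018225
Numerator = -0.476 − 0.0182 = -0.4942; denominator = 1 − 0.0182 = 0.9818
φ_{22} = -0.4942 / 0.9818 = -0.503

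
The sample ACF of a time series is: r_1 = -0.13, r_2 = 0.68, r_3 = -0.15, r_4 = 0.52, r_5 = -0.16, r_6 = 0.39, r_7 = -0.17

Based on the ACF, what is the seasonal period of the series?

The largest autocorrelation is r_2 = 0.68, with weaker echoes at lags 4 (0.52) and 6 (0.39); the remaining lags stay at or below -0.13.
The dominant spike at lag 2 indicates a seasonal period of 2.

2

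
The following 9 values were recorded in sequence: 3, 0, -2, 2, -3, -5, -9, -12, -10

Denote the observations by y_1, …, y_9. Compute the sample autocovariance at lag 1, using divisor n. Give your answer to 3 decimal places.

16.222

Mean ȳ = (3 + 0 − 2 + 2 − 3 − 5 − 9 − 12 − 10)/9 = -4.0000
Σ_{t=1}^{8}(y_t−ȳ)(y_{t+1}−ȳ) = 146.0000
γ_1 = 146.0000 / 9 = 16.222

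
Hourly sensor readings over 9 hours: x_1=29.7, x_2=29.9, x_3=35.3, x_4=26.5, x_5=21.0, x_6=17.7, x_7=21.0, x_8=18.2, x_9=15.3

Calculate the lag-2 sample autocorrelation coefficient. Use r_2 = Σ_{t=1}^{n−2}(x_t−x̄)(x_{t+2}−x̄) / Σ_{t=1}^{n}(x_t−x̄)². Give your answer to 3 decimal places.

Mean x̄ = (29.7 + 29.9 + 35.3 + 26.5 + 21.0 + 17.7 + 21.0 + 18.2 + 15.3)/9 = 23.8444
Numerator Σ_{t=1}^{7}(x_t−x̄)(x_{t+2}−x̄) = 101.3349
Denominator Σ(x_t−x̄)² = 368.0422
r_2 = 101.3349 / 368.0422 = 0.275

0.275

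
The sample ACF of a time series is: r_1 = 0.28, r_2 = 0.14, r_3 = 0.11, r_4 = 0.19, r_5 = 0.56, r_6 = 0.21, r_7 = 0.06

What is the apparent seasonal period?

The largest autocorrelation is r_5 = 0.56; the remaining lags stay at or below 0.28. The elevated value at lag 1 (0.28), dropping to 0.14 at lag 2, reflects decaying short-term dependence rather than seasonality.
The dominant spike at lag 5 indicates a seasonal period of 5.

5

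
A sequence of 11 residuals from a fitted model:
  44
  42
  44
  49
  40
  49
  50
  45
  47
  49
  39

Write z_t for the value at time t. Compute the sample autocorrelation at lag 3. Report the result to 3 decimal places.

Mean z̄ = (44 + 42 + 44 + 49 + 40 + 49 + 50 + 45 + 47 + 49 + 39)/11 = 45.2727
Numerator Σ_{t=1}^{8}(z_t−z̄)(z_{t+3}−z̄) = 52.5950
Denominator Σ(z_t−z̄)² = 148.1818
r_3 = 52.5950 / 148.1818 = 0.355

0.355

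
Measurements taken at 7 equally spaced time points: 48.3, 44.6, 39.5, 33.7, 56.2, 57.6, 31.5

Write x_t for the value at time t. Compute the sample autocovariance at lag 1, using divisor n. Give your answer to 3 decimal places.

Mean x̄ = (48.3 + 44.6 + 39.5 + 33.7 + 56.2 + 57.6 + 31.5)/7 = 44.4857
Deviations: 3.8143, 0.1143, -4.9857, -10.7857, 11.7143, 13.1143, -12.9857
Σ_{t=1}^{6}(x_t−x̄)(x_{t+1}−x̄) = -89.3802
γ_1 = -89.3802 / 7 = -12.769

-12.769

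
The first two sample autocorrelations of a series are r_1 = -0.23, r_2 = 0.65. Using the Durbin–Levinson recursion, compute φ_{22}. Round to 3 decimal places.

φ_{22} = (r_2 − r_1²) / (1 − r_1²)
r_1² = (-0.23)² = 0.0529
Numerator = 0.65 − 0.0529 = 0.5971; denominator = 1 − 0.0529 = 0.9471
φ_{22} = 0.5971 / 0.9471 = 0.630

0.630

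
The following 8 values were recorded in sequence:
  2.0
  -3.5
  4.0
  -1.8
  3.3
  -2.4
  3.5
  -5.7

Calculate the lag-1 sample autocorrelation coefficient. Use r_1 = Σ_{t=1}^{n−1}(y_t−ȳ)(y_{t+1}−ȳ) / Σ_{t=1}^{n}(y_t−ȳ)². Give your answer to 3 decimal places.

-0.725

Mean ȳ = (2.0 − 3.5 + 4.0 − 1.8 + 3.3 − 2.4 + 3.5 − 5.7)/8 = -0.0750
Deviations from mean: 2.0750, -3.4250, 4.0750, -1.7250, 3.3750, -2.3250, 3.5750, -5.6250
Numerator Σ_{t=1}^{7}(y_t−ȳ)(y_{t+1}−ȳ) = -70.1831
Denominator Σ(y_t−ȳ)² = 96.8350
r_1 = -70.1831 / 96.8350 = -0.725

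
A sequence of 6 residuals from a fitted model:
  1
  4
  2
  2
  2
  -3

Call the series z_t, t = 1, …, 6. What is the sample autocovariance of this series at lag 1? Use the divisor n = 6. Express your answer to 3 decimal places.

Mean z̄ = (1 + 4 + 2 + 2 + 2 − 3)/6 = 1.3333
Σ_{t=1}^{5}(z_t−z̄)(z_{t+1}−z̄) = -1.1111
γ_1 = -1.1111 / 6 = -0.185

-0.185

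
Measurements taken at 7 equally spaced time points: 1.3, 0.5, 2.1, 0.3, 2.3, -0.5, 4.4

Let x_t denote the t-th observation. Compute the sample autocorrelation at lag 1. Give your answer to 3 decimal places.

Mean x̄ = (1.3 + 0.5 + 2.1 + 0.3 + 2.3 − 0.5 + 4.4)/7 = 1.4857
Deviations from mean: -0.1857, -0.9857, 0.6143, -1.1857, 0.8143, -1.9857, 2.9143
Σ(x_t−x̄)(x_{t+1}−x̄) = (0.1831) + (-0.6055) + (-0.7284) + (-0.9655) + (-1.6169) + (-5.7869) = -9.5202
Denominator Σ(x_t−x̄)² = 15.8886
r_1 = -9.5202 / 15.8886 = -0.599

-0.599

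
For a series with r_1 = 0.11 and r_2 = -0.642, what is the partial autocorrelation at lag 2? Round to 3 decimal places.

-0.662

φ_{22} = (r_2 − r_1²) / (1 − r_1²)
r_1² = (0.11)² = 0.0121
Numerator = -0.642 − 0.0121 = -0.6541; denominator = 1 − 0.0121 = 0.9879
φ_{22} = -0.6541 / 0.9879 = -0.662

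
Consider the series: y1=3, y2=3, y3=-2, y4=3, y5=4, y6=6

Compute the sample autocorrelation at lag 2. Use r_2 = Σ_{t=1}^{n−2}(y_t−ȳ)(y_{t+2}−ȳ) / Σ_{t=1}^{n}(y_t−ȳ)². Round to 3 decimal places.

-0.169

Mean ȳ = (3 + 3 − 2 + 3 + 4 + 6)/6 = 2.8333
Deviations from mean: 0.1667, 0.1667, -4.8333, 0.1667, 1.1667, 3.1667
Numerator Σ_{t=1}^{4}(y_t−ȳ)(y_{t+2}−ȳ) = -5.8889
Denominator Σ(y_t−ȳ)² = 34.8333
r_2 = -5.8889 / 34.8333 = -0.169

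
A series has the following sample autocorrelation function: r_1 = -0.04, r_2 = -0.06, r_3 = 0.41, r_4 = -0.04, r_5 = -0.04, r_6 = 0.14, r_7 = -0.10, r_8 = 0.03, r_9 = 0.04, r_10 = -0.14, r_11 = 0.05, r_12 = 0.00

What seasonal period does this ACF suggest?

3

The largest autocorrelation is r_3 = 0.41; the remaining lags stay at or below 0.14.
The dominant spike at lag 3 indicates a seasonal period of 3.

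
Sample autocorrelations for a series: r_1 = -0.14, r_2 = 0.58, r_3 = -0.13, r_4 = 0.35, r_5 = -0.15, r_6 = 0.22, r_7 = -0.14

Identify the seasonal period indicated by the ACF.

The largest autocorrelation is r_2 = 0.58, with weaker echoes at lags 4 (0.35) and 6 (0.22); the remaining lags stay at or below -0.13.
The dominant spike at lag 2 indicates a seasonal period of 2.

2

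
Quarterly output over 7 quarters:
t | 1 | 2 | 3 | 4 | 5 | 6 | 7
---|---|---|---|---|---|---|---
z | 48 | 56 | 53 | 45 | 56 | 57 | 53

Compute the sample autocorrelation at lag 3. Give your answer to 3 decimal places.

Mean z̄ = (48 + 56 + 53 + 45 + 56 + 57 + 53)/7 = 52.5714
Deviations from mean: -4.5714, 3.4286, 0.4286, -7.5714, 3.4286, 4.4286, 0.4286
Numerator Σ_{t=1}^{4}(z_t−z̄)(z_{t+3}−z̄) = 45.0204
Denominator Σ(z_t−z̄)² = 121.7143
r_3 = 45.0204 / 121.7143 = 0.370

0.370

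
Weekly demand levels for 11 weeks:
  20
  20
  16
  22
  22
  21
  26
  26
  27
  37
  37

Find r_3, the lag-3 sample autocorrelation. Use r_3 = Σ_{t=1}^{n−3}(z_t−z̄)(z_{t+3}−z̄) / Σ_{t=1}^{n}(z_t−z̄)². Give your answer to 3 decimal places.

0.164

Mean z̄ = (20 + 20 + 16 + 22 + 22 + 21 + 26 + 26 + 27 + 37 + 37)/11 = 24.9091
Numerator Σ_{t=1}^{8}(z_t−z̄)(z_{t+3}−z̄) = 75.2479
Denominator Σ(z_t−z̄)² = 458.9091
r_3 = 75.2479 / 458.9091 = 0.164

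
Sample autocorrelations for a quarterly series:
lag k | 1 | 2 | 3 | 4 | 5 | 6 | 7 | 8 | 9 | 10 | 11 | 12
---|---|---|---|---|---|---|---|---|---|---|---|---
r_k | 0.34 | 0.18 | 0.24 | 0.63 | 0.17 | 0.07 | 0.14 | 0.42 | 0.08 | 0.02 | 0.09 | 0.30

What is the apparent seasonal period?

4

The largest autocorrelation is r_4 = 0.63, with a weaker echo at lag 8 (0.42); the remaining lags stay at or below 0.34. The elevated value at lag 1 (0.34), dropping to 0.18 at lag 2, reflects decaying short-term dependence rather than seasonality.
The dominant spike at lag 4 indicates a seasonal period of 4.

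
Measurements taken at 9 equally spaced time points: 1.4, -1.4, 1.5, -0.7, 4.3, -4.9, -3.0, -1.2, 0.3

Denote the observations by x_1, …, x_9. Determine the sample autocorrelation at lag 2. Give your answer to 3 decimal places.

Mean x̄ = (1.4 − 1.4 + 1.5 − 0.7 + 4.3 − 4.9 − 3.0 − 1.2 + 0.3)/9 = -0.4111
Σ(x_t−x̄)(x_{t+2}−x̄) = (3.4612) + (0.2857) + (9.0035) + (1.2968) + (-12.1965) + (3.5412) + (-1.8410) = 3.5509
Denominator Σ(x_t−x̄)² = 58.1689
r_2 = 3.5509 / 58.1689 = 0.061

0.061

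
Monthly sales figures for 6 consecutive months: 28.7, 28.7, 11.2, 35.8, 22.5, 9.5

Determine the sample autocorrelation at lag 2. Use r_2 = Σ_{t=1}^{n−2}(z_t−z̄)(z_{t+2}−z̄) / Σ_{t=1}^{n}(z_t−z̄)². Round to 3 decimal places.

-0.293

Mean z̄ = (28.7 + 28.7 + 11.2 + 35.8 + 22.5 + 9.5)/6 = 22.7333
Deviations from mean: 5.9667, 5.9667, -11.5333, 13.0667, -0.2333, -13.2333
Numerator Σ_{t=1}^{4}(z_t−z̄)(z_{t+2}−z̄) = -161.0756
Denominator Σ(z_t−z̄)² = 550.1333
r_2 = -161.0756 / 550.1333 = -0.293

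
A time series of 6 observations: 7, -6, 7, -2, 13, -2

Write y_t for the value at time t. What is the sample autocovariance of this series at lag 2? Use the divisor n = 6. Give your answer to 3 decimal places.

Mean ȳ = (7 − 6 + 7 − 2 + 13 − 2)/6 = 2.8333
Σ_{t=1}^{4}(y_t−ȳ)(y_{t+2}−ȳ) = 125.7778
γ_2 = 125.7778 / 6 = 20.963

20.963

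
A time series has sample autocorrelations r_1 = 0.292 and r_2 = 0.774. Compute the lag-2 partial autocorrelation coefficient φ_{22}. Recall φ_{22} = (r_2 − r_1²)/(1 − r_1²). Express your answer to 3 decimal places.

φ_{22} = (r_2 − r_1²) / (1 − r_1²)
r_1² = (0.292)² = 0.085264
Numerator = 0.774 − 0.0853 = 0.6887; denominator = 1 − 0.0853 = 0.9147
φ_{22} = 0.6887 / 0.9147 = 0.753

0.753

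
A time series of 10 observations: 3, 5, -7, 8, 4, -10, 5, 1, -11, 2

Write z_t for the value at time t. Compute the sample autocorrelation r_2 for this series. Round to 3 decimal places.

Mean z̄ = (3 + 5 − 7 + 8 + 4 − 10 + 5 + 1 − 11 + 2)/10 = 0.0000
Numerator Σ_{t=1}^{8}(z_t−z̄)(z_{t+2}−z̄) = -132.0000
Denominator Σ(z_t−z̄)² = 414.0000
r_2 = -132.0000 / 414.0000 = -0.319

-0.319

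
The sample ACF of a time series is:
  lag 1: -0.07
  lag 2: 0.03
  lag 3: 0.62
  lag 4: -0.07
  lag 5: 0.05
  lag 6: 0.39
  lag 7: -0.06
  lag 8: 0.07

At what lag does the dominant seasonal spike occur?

3

The largest autocorrelation is r_3 = 0.62, with a weaker echo at lag 6 (0.39); the remaining lags stay at or below 0.07.
The dominant spike at lag 3 indicates a seasonal period of 3.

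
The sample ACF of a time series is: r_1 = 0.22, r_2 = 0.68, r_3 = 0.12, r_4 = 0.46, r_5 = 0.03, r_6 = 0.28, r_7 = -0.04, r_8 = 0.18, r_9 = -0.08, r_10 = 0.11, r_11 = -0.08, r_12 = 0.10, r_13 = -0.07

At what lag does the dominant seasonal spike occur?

The largest autocorrelation is r_2 = 0.68, with weaker echoes at lags 4 (0.46) and 6 (0.28); the remaining lags stay at or below 0.22.
The dominant spike at lag 2 indicates a seasonal period of 2.

2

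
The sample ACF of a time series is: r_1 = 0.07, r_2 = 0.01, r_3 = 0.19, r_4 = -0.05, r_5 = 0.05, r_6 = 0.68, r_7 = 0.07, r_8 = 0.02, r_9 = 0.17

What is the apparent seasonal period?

The largest autocorrelation is r_6 = 0.68; the remaining lags stay at or below 0.19.
The dominant spike at lag 6 indicates a seasonal period of 6.

6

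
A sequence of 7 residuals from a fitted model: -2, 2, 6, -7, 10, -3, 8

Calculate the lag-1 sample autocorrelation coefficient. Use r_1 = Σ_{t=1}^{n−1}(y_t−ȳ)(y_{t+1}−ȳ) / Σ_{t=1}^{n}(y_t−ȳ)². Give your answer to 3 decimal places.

-0.748

Mean ȳ = (-2 + 2 + 6 − 7 + 10 − 3 + 8)/7 = 2.0000
Deviations from mean: -4.0000, 0.0000, 4.0000, -9.0000, 8.0000, -5.0000, 6.0000
Σ(y_t−ȳ)(y_{t+1}−ȳ) = (0.0000) + (0.0000) + (-36.0000) + (-72.0000) + (-40.0000) + (-30.0000) = -178.0000
Denominator Σ(y_t−ȳ)² = 238.0000
r_1 = -178.0000 / 238.0000 = -0.748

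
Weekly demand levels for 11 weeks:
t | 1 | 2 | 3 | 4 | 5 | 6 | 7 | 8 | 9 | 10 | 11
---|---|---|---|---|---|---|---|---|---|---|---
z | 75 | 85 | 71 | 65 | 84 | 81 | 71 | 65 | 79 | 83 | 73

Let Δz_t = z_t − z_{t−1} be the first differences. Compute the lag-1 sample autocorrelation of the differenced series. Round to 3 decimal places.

-0.179

First differences Δz: 10, -14, -6, 19, -3, -10, -6, 14, 4, -10
Mean of differences = -0.2000
Numerator Σ(Δz_t−Δz̄)(Δz_{t+1}−Δz̄) = -205.4400
Denominator Σ(Δz_t−Δz̄)² = 1149.6000
r_1(Δz) = -205.4400 / 1149.6000 = -0.179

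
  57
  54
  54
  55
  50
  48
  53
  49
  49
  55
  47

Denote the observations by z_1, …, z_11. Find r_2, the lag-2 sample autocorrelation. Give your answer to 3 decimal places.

0.108

Mean z̄ = (57 + 54 + 54 + 55 + 50 + 48 + 53 + 49 + 49 + 55 + 47)/11 = 51.9091
Numerator Σ_{t=1}^{9}(z_t−z̄)(z_{t+2}−z̄) = 12.4380
Denominator Σ(z_t−z̄)² = 114.9091
r_2 = 12.4380 / 114.9091 = 0.108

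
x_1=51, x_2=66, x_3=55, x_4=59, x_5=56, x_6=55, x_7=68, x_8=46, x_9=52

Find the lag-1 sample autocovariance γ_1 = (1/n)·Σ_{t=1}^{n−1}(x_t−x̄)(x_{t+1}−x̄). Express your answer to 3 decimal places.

-17.886

Mean x̄ = (51 + 66 + 55 + 59 + 56 + 55 + 68 + 46 + 52)/9 = 56.4444
Σ_{t=1}^{8}(x_t−x̄)(x_{t+1}−x̄) = -160.9753
γ_1 = -160.9753 / 9 = -17.886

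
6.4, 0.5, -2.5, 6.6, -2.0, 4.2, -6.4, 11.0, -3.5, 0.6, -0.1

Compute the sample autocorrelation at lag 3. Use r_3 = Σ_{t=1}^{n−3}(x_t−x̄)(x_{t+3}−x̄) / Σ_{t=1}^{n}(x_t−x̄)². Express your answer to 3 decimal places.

Mean x̄ = (6.4 + 0.5 − 2.5 + 6.6 − 2.0 + 4.2 − 6.4 + 11.0 − 3.5 + 0.6 − 0.1)/11 = 1.3455
Numerator Σ_{t=1}^{8}(x_t−x̄)(x_{t+3}−x̄) = -76.5998
Denominator Σ(x_t−x̄)² = 267.3273
r_3 = -76.5998 / 267.3273 = -0.287

-0.287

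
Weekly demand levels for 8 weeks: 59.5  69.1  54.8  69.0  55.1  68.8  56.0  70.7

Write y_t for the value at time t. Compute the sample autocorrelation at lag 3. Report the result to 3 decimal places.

-0.616

Mean ȳ = (59.5 + 69.1 + 54.8 + 69.0 + 55.1 + 68.8 + 56.0 + 70.7)/8 = 62.8750
Σ(y_t−ȳ)(y_{t+3}−ȳ) = (-20.6719) + (-48.3994) + (-47.8444) + (-42.1094) + (-60.8394) = -219.8644
Denominator Σ(y_t−ȳ)² = 356.9150
r_3 = -219.8644 / 356.9150 = -0.616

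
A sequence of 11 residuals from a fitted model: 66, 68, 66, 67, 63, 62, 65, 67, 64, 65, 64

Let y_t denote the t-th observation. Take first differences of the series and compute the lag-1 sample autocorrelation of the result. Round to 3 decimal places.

-0.275

First differences Δy: 2, -2, 1, -4, -1, 3, 2, -3, 1, -1
Mean of differences = -0.2000
Numerator Σ(Δy_t−Δȳ)(Δy_{t+1}−Δȳ) = -13.6400
Denominator Σ(Δy_t−Δȳ)² = 49.6000
r_1(Δy) = -13.6400 / 49.6000 = -0.275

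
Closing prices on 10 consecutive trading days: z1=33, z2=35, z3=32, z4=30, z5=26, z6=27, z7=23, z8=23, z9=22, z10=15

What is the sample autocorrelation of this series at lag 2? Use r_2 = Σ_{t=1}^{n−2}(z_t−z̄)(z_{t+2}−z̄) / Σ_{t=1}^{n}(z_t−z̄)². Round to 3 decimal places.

0.360

Mean z̄ = (33 + 35 + 32 + 30 + 26 + 27 + 23 + 23 + 22 + 15)/10 = 26.6000
Numerator Σ_{t=1}^{8}(z_t−z̄)(z_{t+2}−z̄) = 120.2800
Denominator Σ(z_t−z̄)² = 334.4000
r_2 = 120.2800 / 334.4000 = 0.360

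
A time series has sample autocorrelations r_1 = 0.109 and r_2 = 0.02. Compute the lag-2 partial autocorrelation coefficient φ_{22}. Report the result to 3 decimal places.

0.008

φ_{22} = (r_2 − r_1²) / (1 − r_1²)
r_1² = (0.109)² = 0.011881
Numerator = 0.02 − 0.0119 = 0.0081; denominator = 1 − 0.0119 = 0.9881
φ_{22} = 0.0081 / 0.9881 = 0.008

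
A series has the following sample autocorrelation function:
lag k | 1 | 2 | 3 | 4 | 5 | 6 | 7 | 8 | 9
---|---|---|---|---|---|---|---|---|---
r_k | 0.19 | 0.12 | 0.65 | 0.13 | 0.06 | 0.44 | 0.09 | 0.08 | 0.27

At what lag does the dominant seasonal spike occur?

3

The largest autocorrelation is r_3 = 0.65, with weaker echoes at lags 6 (0.44) and 9 (0.27); the remaining lags stay at or below 0.19.
The dominant spike at lag 3 indicates a seasonal period of 3.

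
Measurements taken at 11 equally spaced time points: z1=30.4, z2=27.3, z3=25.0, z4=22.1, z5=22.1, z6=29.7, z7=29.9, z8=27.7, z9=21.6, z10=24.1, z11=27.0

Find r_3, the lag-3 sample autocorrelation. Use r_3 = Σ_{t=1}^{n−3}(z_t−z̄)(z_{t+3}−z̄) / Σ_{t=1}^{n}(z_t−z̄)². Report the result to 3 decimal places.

-0.646

Mean z̄ = (30.4 + 27.3 + 25.0 + 22.1 + 22.1 + 29.7 + 29.9 + 27.7 + 21.6 + 24.1 + 27.0)/11 = 26.0818
Numerator Σ_{t=1}^{8}(z_t−z̄)(z_{t+3}−z̄) = -69.9028
Denominator Σ(z_t−z̄)² = 108.1564
r_3 = -69.9028 / 108.1564 = -0.646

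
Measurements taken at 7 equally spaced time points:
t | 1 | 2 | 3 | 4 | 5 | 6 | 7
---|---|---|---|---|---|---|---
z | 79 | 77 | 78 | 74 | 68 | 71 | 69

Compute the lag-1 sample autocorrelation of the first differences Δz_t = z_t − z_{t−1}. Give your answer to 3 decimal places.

First differences Δz: -2, 1, -4, -6, 3, -2
Mean of differences = -1.6667
Numerator Σ(Δz_t−Δz̄)(Δz_{t+1}−Δz̄) = -18.7778
Denominator Σ(Δz_t−Δz̄)² = 53.3333
r_1(Δz) = -18.7778 / 53.3333 = -0.352

-0.352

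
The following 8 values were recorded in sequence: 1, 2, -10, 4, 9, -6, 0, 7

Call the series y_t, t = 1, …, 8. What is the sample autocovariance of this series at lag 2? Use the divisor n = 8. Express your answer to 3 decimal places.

Mean ȳ = (1 + 2 − 10 + 4 + 9 − 6 + 0 + 7)/8 = 0.8750
Σ_{t=1}^{6}(y_t−ȳ)(y_{t+2}−ȳ) = -156.9063
γ_2 = -156.9063 / 8 = -19.613

-19.613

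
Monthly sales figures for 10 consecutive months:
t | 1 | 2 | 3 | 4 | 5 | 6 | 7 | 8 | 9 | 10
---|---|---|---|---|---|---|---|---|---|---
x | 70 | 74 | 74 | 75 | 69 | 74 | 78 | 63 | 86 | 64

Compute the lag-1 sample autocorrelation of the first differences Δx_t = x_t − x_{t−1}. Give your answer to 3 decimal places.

First differences Δx: 4, 0, 1, -6, 5, 4, -15, 23, -22
Mean of differences = -0.6667
Numerator Σ(Δx_t−Δx̄)(Δx_{t+1}−Δx̄) = -919.4444
Denominator Σ(Δx_t−Δx̄)² = 1328.0000
r_1(Δx) = -919.4444 / 1328.0000 = -0.692

-0.692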